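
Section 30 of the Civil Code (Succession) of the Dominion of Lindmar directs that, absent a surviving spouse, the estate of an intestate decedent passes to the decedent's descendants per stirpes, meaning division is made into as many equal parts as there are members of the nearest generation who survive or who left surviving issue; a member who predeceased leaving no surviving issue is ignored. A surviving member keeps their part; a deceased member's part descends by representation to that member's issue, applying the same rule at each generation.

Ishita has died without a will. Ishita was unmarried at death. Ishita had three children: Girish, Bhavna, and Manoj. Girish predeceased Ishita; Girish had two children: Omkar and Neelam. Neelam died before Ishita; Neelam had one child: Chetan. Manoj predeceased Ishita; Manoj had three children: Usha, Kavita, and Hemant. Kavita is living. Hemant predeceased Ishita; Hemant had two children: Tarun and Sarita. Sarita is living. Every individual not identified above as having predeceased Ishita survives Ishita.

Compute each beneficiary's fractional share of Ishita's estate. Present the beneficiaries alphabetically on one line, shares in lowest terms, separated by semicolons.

There is no surviving spouse, so the entire estate passes to Ishita's descendants per stirpes.
The estate is divided into 3 equal shares of 1/3 among Girish, Bhavna, Manoj.
Girish predeceased; the 1/3 allotted to Girish's branch passes to Girish's issue by representation.
The 1/3 is divided into 2 equal shares of 1/6 among Omkar, Neelam.
Omkar is living and takes 1/6.
Neelam predeceased; the 1/6 allotted to Neelam's branch passes to Neelam's issue by representation.
Chetan is the sole taker at this level and receives the full 1/6.
Bhavna is living and takes 1/3.
Manoj predeceased; the 1/3 allotted to Manoj's branch passes to Manoj's issue by representation.
The 1/3 is divided into 3 equal shares of 1/9 among Usha, Kavita, Hemant.
Usha is living and takes 1/9.
Kavita is living and takes 1/9.
Hemant predeceased; the 1/9 allotted to Hemant's branch passes to Hemant's issue by representation.
The 1/9 is divided into 2 equal shares of 1/18 among Tarun, Sarita.
Tarun is living and takes 1/18.
Sarita is living and takes 1/18.

Bhavna 1/3; Chetan 1/6; Kavita 1/9; Omkar 1/6; Sarita 1/18; Tarun 1/18; Usha 1/9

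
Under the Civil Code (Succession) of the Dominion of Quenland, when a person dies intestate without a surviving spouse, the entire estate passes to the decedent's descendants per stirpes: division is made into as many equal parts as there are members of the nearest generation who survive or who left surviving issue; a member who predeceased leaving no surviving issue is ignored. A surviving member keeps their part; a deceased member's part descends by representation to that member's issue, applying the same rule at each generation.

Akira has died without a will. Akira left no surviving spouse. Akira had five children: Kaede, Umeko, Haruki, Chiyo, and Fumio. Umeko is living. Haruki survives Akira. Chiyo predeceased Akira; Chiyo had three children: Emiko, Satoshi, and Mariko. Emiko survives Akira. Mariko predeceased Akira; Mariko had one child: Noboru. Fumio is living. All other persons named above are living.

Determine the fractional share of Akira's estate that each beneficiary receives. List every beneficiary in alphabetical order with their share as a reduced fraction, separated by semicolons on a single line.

There is no surviving spouse, so the entire estate passes to Akira's descendants per stirpes.
The estate is divided into 5 equal shares of 1/5 among Kaede, Umeko, Haruki, Chiyo, Fumio.
Kaede is living and takes 1/5.
Umeko is living and takes 1/5.
Haruki is living and takes 1/5.
Chiyo predeceased; the 1/5 allotted to Chiyo's branch passes to Chiyo's issue by representation.
The 1/5 is divided into 3 equal shares of 1/15 among Emiko, Satoshi, Mariko.
Emiko is living and takes 1/15.
Satoshi is living and takes 1/15.
Mariko predeceased; the 1/15 allotted to Mariko's branch passes to Mariko's issue by representation.
Noboru is the sole taker at this level and receives the full 1/15.
Fumio is living and takes 1/5.

Emiko 1/15; Fumio 1/5; Haruki 1/5; Kaede 1/5; Noboru 1/15; Satoshi 1/15; Umeko 1/5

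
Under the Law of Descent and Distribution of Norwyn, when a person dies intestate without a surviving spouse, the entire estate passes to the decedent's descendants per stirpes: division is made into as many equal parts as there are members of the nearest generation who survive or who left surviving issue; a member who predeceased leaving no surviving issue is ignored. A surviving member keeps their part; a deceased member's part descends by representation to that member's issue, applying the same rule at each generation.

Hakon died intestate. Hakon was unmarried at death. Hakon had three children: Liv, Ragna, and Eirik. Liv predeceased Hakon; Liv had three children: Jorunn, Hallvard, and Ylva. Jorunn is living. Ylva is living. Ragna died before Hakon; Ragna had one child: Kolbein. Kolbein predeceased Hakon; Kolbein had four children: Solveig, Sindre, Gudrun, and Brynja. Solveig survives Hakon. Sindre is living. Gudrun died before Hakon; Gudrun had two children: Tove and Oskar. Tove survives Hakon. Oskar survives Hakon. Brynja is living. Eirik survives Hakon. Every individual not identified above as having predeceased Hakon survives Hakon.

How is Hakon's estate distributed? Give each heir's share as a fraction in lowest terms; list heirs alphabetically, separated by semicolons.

Brynja 1/12; Eirik 1/3; Hallvard 1/9; Jorunn 1/9; Oskar 1/24; Sindre 1/12; Solveig 1/12; Tove 1/24; Ylva 1/9

There is no surviving spouse, so the entire estate passes to Hakon's descendants per stirpes.
The estate is divided into 3 equal shares of 1/3 among Liv, Ragna, Eirik.
Liv predeceased; the 1/3 allotted to Liv's branch passes to Liv's issue by representation.
The 1/3 is divided into 3 equal shares of 1/9 among Jorunn, Hallvard, Ylva.
Jorunn is living and takes 1/9.
Hallvard is living and takes 1/9.
Ylva is living and takes 1/9.
Ragna predeceased; the 1/3 allotted to Ragna's branch passes to Ragna's issue by representation.
Kolbein's line is the sole branch at this level, so the full 1/3 passes to Kolbein's issue by representation.
The 1/3 is divided into 4 equal shares of 1/12 among Solveig, Sindre, Gudrun, Brynja.
Solveig is living and takes 1/12.
Sindre is living and takes 1/12.
Gudrun predeceased; the 1/12 allotted to Gudrun's branch passes to Gudrun's issue by representation.
The 1/12 is divided into 2 equal shares of 1/24 among Tove, Oskar.
Tove is living and takes 1/24.
Oskar is living and takes 1/24.
Brynja is living and takes 1/12.
Eirik is living and takes 1/3.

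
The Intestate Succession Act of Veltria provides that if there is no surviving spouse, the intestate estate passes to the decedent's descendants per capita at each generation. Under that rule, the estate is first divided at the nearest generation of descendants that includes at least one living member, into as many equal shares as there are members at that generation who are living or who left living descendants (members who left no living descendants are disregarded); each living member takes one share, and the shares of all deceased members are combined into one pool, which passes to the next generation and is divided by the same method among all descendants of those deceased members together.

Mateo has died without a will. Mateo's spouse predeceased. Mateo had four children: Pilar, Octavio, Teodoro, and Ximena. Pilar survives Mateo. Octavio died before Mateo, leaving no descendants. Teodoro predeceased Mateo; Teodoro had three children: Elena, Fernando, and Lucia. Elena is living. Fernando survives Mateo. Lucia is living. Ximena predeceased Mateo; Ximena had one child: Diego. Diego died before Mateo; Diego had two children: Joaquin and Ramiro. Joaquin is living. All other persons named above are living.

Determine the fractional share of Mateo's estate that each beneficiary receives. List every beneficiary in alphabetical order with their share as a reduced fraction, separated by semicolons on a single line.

Elena 1/6; Fernando 1/6; Joaquin 1/12; Lucia 1/6; Pilar 1/3; Ramiro 1/12

There is no surviving spouse, so the entire estate passes to Mateo's descendants per capita at each generation.
At generation 1 (Pilar, Teodoro, Ximena) there are 3 shares of (1)/3 = 1/3 each.
Living: Pilar — each takes 1/3.
Deceased: Teodoro and Ximena. Their combined 2/3 is pooled and carried to generation 2.
At generation 2 (Elena, Fernando, Lucia, Diego) there are 4 shares of (2/3)/4 = 1/6 each.
Living: Elena, Fernando, and Lucia — each takes 1/6.
Deceased: Diego. That 1/6 share is carried to generation 3.
At generation 3 (Joaquin, Ramiro) there are 2 shares of (1/6)/2 = 1/12 each.
Living: Joaquin and Ramiro — each takes 1/12.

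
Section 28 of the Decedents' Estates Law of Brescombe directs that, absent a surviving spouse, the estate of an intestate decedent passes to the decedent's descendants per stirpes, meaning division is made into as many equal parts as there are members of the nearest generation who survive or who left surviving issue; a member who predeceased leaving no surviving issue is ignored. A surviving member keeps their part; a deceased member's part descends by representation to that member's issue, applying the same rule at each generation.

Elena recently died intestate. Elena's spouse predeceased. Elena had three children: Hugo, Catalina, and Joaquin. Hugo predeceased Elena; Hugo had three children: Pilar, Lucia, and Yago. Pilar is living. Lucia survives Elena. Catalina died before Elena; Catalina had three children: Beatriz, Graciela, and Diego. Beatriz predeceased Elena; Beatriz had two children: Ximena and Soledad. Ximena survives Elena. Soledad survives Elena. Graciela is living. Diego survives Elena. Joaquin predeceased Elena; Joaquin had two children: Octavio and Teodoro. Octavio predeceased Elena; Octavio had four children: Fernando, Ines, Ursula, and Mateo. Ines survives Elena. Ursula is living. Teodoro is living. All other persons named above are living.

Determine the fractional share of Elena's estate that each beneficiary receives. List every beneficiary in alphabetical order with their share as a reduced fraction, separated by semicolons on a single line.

Diego 1/9; Fernando 1/24; Graciela 1/9; Ines 1/24; Lucia 1/9; Mateo 1/24; Pilar 1/9; Soledad 1/18; Teodoro 1/6; Ursula 1/24; Ximena 1/18; Yago 1/9

There is no surviving spouse, so the entire estate passes to Elena's descendants per stirpes.
The estate is divided into 3 equal shares of 1/3 among Hugo, Catalina, Joaquin.
Hugo predeceased; the 1/3 allotted to Hugo's branch passes to Hugo's issue by representation.
The 1/3 is divided into 3 equal shares of 1/9 among Pilar, Lucia, Yago.
Pilar is living and takes 1/9.
Lucia is living and takes 1/9.
Yago is living and takes 1/9.
Catalina predeceased; the 1/3 allotted to Catalina's branch passes to Catalina's issue by representation.
The 1/3 is divided into 3 equal shares of 1/9 among Beatriz, Graciela, Diego.
Beatriz predeceased; the 1/9 allotted to Beatriz's branch passes to Beatriz's issue by representation.
The 1/9 is divided into 2 equal shares of 1/18 among Ximena, Soledad.
Ximena is living and takes 1/18.
Soledad is living and takes 1/18.
Graciela is living and takes 1/9.
Diego is living and takes 1/9.
Joaquin predeceased; the 1/3 allotted to Joaquin's branch passes to Joaquin's issue by representation.
The 1/3 is divided into 2 equal shares of 1/6 among Octavio, Teodoro.
Octavio predeceased; the 1/6 allotted to Octavio's branch passes to Octavio's issue by representation.
The 1/6 is divided into 4 equal shares of 1/24 among Fernando, Ines, Ursula, Mateo.
Fernando is living and takes 1/24.
Ines is living and takes 1/24.
Ursula is living and takes 1/24.
Mateo is living and takes 1/24.
Teodoro is living and takes 1/6.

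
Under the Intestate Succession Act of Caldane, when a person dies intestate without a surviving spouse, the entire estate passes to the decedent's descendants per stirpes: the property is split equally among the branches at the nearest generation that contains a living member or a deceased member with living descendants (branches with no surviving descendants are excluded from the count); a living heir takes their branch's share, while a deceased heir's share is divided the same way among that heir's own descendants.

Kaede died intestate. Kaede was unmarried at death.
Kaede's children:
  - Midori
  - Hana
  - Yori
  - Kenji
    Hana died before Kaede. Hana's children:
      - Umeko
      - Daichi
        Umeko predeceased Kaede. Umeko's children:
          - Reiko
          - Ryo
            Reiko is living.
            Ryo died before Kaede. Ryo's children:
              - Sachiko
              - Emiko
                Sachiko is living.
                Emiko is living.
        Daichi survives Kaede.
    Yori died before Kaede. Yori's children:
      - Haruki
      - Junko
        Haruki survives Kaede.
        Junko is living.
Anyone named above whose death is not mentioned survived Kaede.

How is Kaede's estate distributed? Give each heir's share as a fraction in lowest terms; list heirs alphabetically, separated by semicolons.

There is no surviving spouse, so the entire estate passes to Kaede's descendants per stirpes.
The estate is divided into 4 equal shares of 1/4 among Midori, Hana, Yori, Kenji.
Midori is living and takes 1/4.
Hana predeceased; the 1/4 allotted to Hana's branch passes to Hana's issue by representation.
The 1/4 is divided into 2 equal shares of 1/8 among Umeko, Daichi.
Umeko predeceased; the 1/8 allotted to Umeko's branch passes to Umeko's issue by representation.
The 1/8 is divided into 2 equal shares of 1/16 among Reiko, Ryo.
Reiko is living and takes 1/16.
Ryo predeceased; the 1/16 allotted to Ryo's branch passes to Ryo's issue by representation.
The 1/16 is divided into 2 equal shares of 1/32 among Sachiko, Emiko.
Sachiko is living and takes 1/32.
Emiko is living and takes 1/32.
Daichi is living and takes 1/8.
Yori predeceased; the 1/4 allotted to Yori's branch passes to Yori's issue by representation.
The 1/4 is divided into 2 equal shares of 1/8 among Haruki, Junko.
Haruki is living and takes 1/8.
Junko is living and takes 1/8.
Kenji is living and takes 1/4.

Daichi 1/8; Emiko 1/32; Haruki 1/8; Junko 1/8; Kenji 1/4; Midori 1/4; Reiko 1/16; Sachiko 1/32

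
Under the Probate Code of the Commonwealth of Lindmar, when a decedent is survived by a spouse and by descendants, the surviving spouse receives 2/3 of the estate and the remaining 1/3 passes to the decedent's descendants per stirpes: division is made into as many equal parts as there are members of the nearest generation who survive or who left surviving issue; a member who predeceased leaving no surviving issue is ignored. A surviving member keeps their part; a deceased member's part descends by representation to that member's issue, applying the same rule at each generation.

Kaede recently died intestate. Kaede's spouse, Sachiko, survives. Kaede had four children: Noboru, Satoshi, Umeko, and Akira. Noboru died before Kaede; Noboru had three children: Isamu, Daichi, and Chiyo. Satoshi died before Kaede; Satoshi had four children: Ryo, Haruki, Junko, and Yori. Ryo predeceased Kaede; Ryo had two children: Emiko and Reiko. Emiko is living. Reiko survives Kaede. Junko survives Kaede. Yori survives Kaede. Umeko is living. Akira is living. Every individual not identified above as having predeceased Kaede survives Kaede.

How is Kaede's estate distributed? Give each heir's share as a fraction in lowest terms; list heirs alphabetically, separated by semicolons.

Sachiko, as surviving spouse, takes 2/3.
The remaining 1/3 passes to Kaede's descendants per stirpes.
The 1/3 is divided into 4 equal shares of 1/12 among Noboru, Satoshi, Umeko, Akira.
Noboru predeceased; the 1/12 allotted to Noboru's branch passes to Noboru's issue by representation.
The 1/12 is divided into 3 equal shares of 1/36 among Isamu, Daichi, Chiyo.
Isamu is living and takes 1/36.
Daichi is living and takes 1/36.
Chiyo is living and takes 1/36.
Satoshi predeceased; the 1/12 allotted to Satoshi's branch passes to Satoshi's issue by representation.
The 1/12 is divided into 4 equal shares of 1/48 among Ryo, Haruki, Junko, Yori.
Ryo predeceased; the 1/48 allotted to Ryo's branch passes to Ryo's issue by representation.
The 1/48 is divided into 2 equal shares of 1/96 among Emiko, Reiko.
Emiko is living and takes 1/96.
Reiko is living and takes 1/96.
Haruki is living and takes 1/48.
Junko is living and takes 1/48.
Yori is living and takes 1/48.
Umeko is living and takes 1/12.
Akira is living and takes 1/12.

Akira 1/12; Chiyo 1/36; Daichi 1/36; Emiko 1/96; Haruki 1/48; Isamu 1/36; Junko 1/48; Reiko 1/96; Sachiko 2/3; Umeko 1/12; Yori 1/48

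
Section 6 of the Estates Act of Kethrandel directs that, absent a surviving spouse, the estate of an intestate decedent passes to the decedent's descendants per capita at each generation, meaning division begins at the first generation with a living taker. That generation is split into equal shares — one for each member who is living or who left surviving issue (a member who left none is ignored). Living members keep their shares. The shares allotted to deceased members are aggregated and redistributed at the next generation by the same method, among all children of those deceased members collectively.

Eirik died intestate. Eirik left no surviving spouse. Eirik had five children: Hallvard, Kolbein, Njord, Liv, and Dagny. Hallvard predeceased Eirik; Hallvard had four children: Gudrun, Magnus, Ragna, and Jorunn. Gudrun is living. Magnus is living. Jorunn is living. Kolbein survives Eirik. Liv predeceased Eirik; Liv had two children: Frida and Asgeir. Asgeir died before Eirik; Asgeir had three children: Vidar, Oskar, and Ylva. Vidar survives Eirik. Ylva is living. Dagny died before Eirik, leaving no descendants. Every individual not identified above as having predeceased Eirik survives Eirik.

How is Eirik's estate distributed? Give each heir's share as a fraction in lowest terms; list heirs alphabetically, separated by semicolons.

There is no surviving spouse, so the entire estate passes to Eirik's descendants per capita at each generation.
At generation 1 (Hallvard, Kolbein, Njord, Liv) there are 4 shares of (1)/4 = 1/4 each.
Living: Kolbein and Njord — each takes 1/4.
Deceased: Hallvard and Liv. Their combined 1/2 is pooled and carried to generation 2.
At generation 2 (Gudrun, Magnus, Ragna, Jorunn, Frida, Asgeir) there are 6 shares of (1/2)/6 = 1/12 each.
Living: Gudrun, Magnus, Ragna, Jorunn, and Frida — each takes 1/12.
Deceased: Asgeir. That 1/12 share is carried to generation 3.
At generation 3 (Vidar, Oskar, Ylva) there are 3 shares of (1/12)/3 = 1/36 each.
Living: Vidar, Oskar, and Ylva — each takes 1/36.

Frida 1/12; Gudrun 1/12; Jorunn 1/12; Kolbein 1/4; Magnus 1/12; Njord 1/4; Oskar 1/36; Ragna 1/12; Vidar 1/36; Ylva 1/36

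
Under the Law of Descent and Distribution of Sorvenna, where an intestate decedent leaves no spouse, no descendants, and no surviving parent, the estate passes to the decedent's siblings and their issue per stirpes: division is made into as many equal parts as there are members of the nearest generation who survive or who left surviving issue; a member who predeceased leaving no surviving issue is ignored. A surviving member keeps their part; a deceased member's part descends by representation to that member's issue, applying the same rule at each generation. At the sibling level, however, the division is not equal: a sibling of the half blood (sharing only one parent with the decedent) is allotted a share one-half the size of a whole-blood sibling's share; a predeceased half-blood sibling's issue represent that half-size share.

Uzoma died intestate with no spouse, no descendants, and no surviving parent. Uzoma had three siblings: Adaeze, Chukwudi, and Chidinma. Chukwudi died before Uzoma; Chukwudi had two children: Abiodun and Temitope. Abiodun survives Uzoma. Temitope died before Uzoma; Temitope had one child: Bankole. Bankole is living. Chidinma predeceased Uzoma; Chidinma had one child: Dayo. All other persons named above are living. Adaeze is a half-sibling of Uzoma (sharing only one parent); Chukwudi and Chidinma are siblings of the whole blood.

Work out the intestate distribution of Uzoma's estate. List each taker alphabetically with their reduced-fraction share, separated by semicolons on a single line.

Abiodun 1/5; Adaeze 1/5; Bankole 1/5; Dayo 2/5

No spouse, descendants, or parent survives, so the estate passes to Uzoma's siblings per stirpes.
Half-blood siblings count for one-half the weight of whole-blood siblings at the initial division.
Dividing 1 in proportion to weights (total weight 5/2): Adaeze (weight 1/2) → 1/5; Chukwudi (weight 1) → 2/5; Chidinma (weight 1) → 2/5.
Adaeze is living and takes 1/5.
Chukwudi predeceased; the 2/5 allotted to Chukwudi's branch passes to Chukwudi's issue by representation.
The 2/5 is divided into 2 equal shares of 1/5 among Abiodun, Temitope.
Abiodun is living and takes 1/5.
Temitope predeceased; the 1/5 allotted to Temitope's branch passes to Temitope's issue by representation.
Bankole is the sole taker at this level and receives the full 1/5.
Chidinma predeceased; the 2/5 allotted to Chidinma's branch passes to Chidinma's issue by representation.
Dayo is the sole taker at this level and receives the full 2/5.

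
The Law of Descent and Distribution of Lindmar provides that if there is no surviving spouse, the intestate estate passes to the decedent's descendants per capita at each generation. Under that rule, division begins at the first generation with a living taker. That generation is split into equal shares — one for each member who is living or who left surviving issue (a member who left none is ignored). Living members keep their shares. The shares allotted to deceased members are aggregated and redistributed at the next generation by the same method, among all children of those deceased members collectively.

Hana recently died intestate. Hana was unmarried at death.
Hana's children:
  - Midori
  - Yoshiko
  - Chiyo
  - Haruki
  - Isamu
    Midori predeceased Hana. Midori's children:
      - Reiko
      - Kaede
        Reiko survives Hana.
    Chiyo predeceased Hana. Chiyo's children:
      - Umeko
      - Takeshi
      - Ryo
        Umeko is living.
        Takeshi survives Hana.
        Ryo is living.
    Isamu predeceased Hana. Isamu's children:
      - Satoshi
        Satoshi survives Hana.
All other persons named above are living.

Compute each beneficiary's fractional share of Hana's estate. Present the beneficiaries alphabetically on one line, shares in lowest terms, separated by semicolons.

Haruki 1/5; Kaede 1/10; Reiko 1/10; Ryo 1/10; Satoshi 1/10; Takeshi 1/10; Umeko 1/10; Yoshiko 1/5

There is no surviving spouse, so the entire estate passes to Hana's descendants per capita at each generation.
At generation 1 (Midori, Yoshiko, Chiyo, Haruki, Isamu) there are 5 shares of (1)/5 = 1/5 each.
Living: Yoshiko and Haruki — each takes 1/5.
Deceased: Midori, Chiyo, and Isamu. Their combined 3/5 is pooled and carried to generation 2.
At generation 2 (Reiko, Kaede, Umeko, Takeshi, Ryo, Satoshi) there are 6 shares of (3/5)/6 = 1/10 each.
Living: Reiko, Kaede, Umeko, Takeshi, Ryo, and Satoshi — each takes 1/10.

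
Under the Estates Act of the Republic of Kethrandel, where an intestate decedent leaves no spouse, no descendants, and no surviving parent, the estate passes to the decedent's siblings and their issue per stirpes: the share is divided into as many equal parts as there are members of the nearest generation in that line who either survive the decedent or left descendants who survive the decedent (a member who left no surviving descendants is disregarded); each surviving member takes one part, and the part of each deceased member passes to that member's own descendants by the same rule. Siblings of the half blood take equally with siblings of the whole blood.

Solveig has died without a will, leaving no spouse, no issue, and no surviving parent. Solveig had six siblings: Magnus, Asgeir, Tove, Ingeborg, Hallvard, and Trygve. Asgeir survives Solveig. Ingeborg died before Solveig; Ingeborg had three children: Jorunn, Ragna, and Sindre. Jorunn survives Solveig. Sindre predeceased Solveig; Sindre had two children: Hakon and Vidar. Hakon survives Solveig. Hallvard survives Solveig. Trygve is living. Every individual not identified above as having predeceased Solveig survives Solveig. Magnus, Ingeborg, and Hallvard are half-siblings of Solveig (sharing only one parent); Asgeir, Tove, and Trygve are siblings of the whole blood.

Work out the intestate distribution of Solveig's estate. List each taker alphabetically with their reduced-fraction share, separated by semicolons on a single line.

No spouse, descendants, or parent survives, so the estate passes to Solveig's siblings per stirpes.
Half-blood and whole-blood siblings take equally under the stated rule.
The estate is divided into 6 equal shares of 1/6 among Magnus, Asgeir, Tove, Ingeborg, Hallvard, Trygve.
Magnus is living and takes 1/6.
Asgeir is living and takes 1/6.
Tove is living and takes 1/6.
Ingeborg predeceased; the 1/6 allotted to Ingeborg's branch passes to Ingeborg's issue by representation.
The 1/6 is divided into 3 equal shares of 1/18 among Jorunn, Ragna, Sindre.
Jorunn is living and takes 1/18.
Ragna is living and takes 1/18.
Sindre predeceased; the 1/18 allotted to Sindre's branch passes to Sindre's issue by representation.
The 1/18 is divided into 2 equal shares of 1/36 among Hakon, Vidar.
Hakon is living and takes 1/36.
Vidar is living and takes 1/36.
Hallvard is living and takes 1/6.
Trygve is living and takes 1/6.

Asgeir 1/6; Hakon 1/36; Hallvard 1/6; Jorunn 1/18; Magnus 1/6; Ragna 1/18; Tove 1/6; Trygve 1/6; Vidar 1/36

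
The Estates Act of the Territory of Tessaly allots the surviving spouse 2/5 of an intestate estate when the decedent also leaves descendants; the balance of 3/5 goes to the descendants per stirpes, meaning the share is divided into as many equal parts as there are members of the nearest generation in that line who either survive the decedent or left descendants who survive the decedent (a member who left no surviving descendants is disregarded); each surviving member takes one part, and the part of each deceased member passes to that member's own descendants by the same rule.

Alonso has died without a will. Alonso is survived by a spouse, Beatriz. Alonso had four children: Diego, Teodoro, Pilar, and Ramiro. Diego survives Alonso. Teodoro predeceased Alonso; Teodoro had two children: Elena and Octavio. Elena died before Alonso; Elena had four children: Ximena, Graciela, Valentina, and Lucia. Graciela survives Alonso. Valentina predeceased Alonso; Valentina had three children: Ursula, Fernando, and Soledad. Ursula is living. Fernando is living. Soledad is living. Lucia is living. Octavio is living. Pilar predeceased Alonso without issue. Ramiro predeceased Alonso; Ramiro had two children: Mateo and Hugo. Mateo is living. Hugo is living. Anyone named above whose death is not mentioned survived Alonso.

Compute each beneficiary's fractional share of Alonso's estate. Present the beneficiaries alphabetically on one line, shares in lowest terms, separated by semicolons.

Beatriz 2/5; Diego 1/5; Fernando 1/120; Graciela 1/40; Hugo 1/10; Lucia 1/40; Mateo 1/10; Octavio 1/10; Soledad 1/120; Ursula 1/120; Ximena 1/40

Beatriz, as surviving spouse, takes 2/5.
The remaining 3/5 passes to Alonso's descendants per stirpes.
Pilar left no surviving issue, so that branch lapses and is disregarded.
The 3/5 is divided into 3 equal shares of 1/5 among Diego, Teodoro, Ramiro.
Diego is living and takes 1/5.
Teodoro predeceased; the 1/5 allotted to Teodoro's branch passes to Teodoro's issue by representation.
The 1/5 is divided into 2 equal shares of 1/10 among Elena, Octavio.
Elena predeceased; the 1/10 allotted to Elena's branch passes to Elena's issue by representation.
The 1/10 is divided into 4 equal shares of 1/40 among Ximena, Graciela, Valentina, Lucia.
Ximena is living and takes 1/40.
Graciela is living and takes 1/40.
Valentina predeceased; the 1/40 allotted to Valentina's branch passes to Valentina's issue by representation.
The 1/40 is divided into 3 equal shares of 1/120 among Ursula, Fernando, Soledad.
Ursula is living and takes 1/120.
Fernando is living and takes 1/120.
Soledad is living and takes 1/120.
Lucia is living and takes 1/40.
Octavio is living and takes 1/10.
Ramiro predeceased; the 1/5 allotted to Ramiro's branch passes to Ramiro's issue by representation.
The 1/5 is divided into 2 equal shares of 1/10 among Mateo, Hugo.
Mateo is living and takes 1/10.
Hugo is living and takes 1/10.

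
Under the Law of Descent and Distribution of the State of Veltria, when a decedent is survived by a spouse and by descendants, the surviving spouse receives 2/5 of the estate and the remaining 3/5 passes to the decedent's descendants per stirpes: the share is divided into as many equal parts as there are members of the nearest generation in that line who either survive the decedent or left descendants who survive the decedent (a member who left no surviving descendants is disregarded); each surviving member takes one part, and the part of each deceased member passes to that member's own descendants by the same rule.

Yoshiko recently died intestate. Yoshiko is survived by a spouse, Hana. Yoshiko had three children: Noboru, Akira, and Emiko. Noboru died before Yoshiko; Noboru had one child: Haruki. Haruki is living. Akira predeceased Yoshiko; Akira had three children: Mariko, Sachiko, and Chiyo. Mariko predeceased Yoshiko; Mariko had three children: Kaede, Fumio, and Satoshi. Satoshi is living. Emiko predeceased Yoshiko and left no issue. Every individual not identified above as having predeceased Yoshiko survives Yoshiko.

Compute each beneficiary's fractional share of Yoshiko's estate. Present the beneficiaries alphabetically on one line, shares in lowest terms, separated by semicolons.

Chiyo 1/10; Fumio 1/30; Hana 2/5; Haruki 3/10; Kaede 1/30; Sachiko 1/10; Satoshi 1/30

Hana, as surviving spouse, takes 2/5.
The remaining 3/5 passes to Yoshiko's descendants per stirpes.
Emiko left no surviving issue, so that branch lapses and is disregarded.
The 3/5 is divided into 2 equal shares of 3/10 among Noboru, Akira.
Noboru predeceased; the 3/10 allotted to Noboru's branch passes to Noboru's issue by representation.
Haruki is the sole taker at this level and receives the full 3/10.
Akira predeceased; the 3/10 allotted to Akira's branch passes to Akira's issue by representation.
The 3/10 is divided into 3 equal shares of 1/10 among Mariko, Sachiko, Chiyo.
Mariko predeceased; the 1/10 allotted to Mariko's branch passes to Mariko's issue by representation.
The 1/10 is divided into 3 equal shares of 1/30 among Kaede, Fumio, Satoshi.
Kaede is living and takes 1/30.
Fumio is living and takes 1/30.
Satoshi is living and takes 1/30.
Sachiko is living and takes 1/10.
Chiyo is living and takes 1/10.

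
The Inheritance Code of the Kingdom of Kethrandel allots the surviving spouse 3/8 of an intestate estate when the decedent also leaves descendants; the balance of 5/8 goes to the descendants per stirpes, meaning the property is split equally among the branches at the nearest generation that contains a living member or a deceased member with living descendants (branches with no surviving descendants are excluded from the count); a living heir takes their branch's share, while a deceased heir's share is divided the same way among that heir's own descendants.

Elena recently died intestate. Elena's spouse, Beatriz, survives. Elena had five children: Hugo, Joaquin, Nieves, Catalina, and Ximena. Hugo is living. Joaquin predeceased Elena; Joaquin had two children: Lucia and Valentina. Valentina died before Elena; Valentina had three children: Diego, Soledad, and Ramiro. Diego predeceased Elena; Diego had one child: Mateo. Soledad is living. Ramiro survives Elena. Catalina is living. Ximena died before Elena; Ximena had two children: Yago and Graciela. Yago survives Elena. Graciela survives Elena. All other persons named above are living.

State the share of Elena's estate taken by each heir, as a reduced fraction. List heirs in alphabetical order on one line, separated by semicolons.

Beatriz, as surviving spouse, takes 3/8.
The remaining 5/8 passes to Elena's descendants per stirpes.
The 5/8 is divided into 5 equal shares of 1/8 among Hugo, Joaquin, Nieves, Catalina, Ximena.
Hugo is living and takes 1/8.
Joaquin predeceased; the 1/8 allotted to Joaquin's branch passes to Joaquin's issue by representation.
The 1/8 is divided into 2 equal shares of 1/16 among Lucia, Valentina.
Lucia is living and takes 1/16.
Valentina predeceased; the 1/16 allotted to Valentina's branch passes to Valentina's issue by representation.
The 1/16 is divided into 3 equal shares of 1/48 among Diego, Soledad, Ramiro.
Diego predeceased; the 1/48 allotted to Diego's branch passes to Diego's issue by representation.
Mateo is the sole taker at this level and receives the full 1/48.
Soledad is living and takes 1/48.
Ramiro is living and takes 1/48.
Nieves is living and takes 1/8.
Catalina is living and takes 1/8.
Ximena predeceased; the 1/8 allotted to Ximena's branch passes to Ximena's issue by representation.
The 1/8 is divided into 2 equal shares of 1/16 among Yago, Graciela.
Yago is living and takes 1/16.
Graciela is living and takes 1/16.

Beatriz 3/8; Catalina 1/8; Graciela 1/16; Hugo 1/8; Lucia 1/16; Mateo 1/48; Nieves 1/8; Ramiro 1/48; Soledad 1/48; Yago 1/16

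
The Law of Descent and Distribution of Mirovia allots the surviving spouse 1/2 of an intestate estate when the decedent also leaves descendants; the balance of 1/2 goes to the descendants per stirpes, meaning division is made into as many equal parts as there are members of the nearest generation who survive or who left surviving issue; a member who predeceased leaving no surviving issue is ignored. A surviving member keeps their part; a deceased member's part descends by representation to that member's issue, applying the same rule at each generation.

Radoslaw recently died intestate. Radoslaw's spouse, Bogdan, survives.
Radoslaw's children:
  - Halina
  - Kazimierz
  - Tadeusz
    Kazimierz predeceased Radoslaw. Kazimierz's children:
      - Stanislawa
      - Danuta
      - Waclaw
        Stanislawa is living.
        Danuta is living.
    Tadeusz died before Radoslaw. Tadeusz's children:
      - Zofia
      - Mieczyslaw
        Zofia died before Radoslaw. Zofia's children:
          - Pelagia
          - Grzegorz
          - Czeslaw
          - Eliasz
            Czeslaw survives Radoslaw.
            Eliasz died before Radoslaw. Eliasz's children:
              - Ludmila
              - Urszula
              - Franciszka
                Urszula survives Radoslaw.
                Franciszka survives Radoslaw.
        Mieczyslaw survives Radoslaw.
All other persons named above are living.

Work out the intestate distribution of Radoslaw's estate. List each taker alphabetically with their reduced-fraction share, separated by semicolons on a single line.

Bogdan, as surviving spouse, takes 1/2.
The remaining 1/2 passes to Radoslaw's descendants per stirpes.
The 1/2 is divided into 3 equal shares of 1/6 among Halina, Kazimierz, Tadeusz.
Halina is living and takes 1/6.
Kazimierz predeceased; the 1/6 allotted to Kazimierz's branch passes to Kazimierz's issue by representation.
The 1/6 is divided into 3 equal shares of 1/18 among Stanislawa, Danuta, Waclaw.
Stanislawa is living and takes 1/18.
Danuta is living and takes 1/18.
Waclaw is living and takes 1/18.
Tadeusz predeceased; the 1/6 allotted to Tadeusz's branch passes to Tadeusz's issue by representation.
The 1/6 is divided into 2 equal shares of 1/12 among Zofia, Mieczyslaw.
Zofia predeceased; the 1/12 allotted to Zofia's branch passes to Zofia's issue by representation.
The 1/12 is divided into 4 equal shares of 1/48 among Pelagia, Grzegorz, Czeslaw, Eliasz.
Pelagia is living and takes 1/48.
Grzegorz is living and takes 1/48.
Czeslaw is living and takes 1/48.
Eliasz predeceased; the 1/48 allotted to Eliasz's branch passes to Eliasz's issue by representation.
The 1/48 is divided into 3 equal shares of 1/144 among Ludmila, Urszula, Franciszka.
Ludmila is living and takes 1/144.
Urszula is living and takes 1/144.
Franciszka is living and takes 1/144.
Mieczyslaw is living and takes 1/12.

Bogdan 1/2; Czeslaw 1/48; Danuta 1/18; Franciszka 1/144; Grzegorz 1/48; Halina 1/6; Ludmila 1/144; Mieczyslaw 1/12; Pelagia 1/48; Stanislawa 1/18; Urszula 1/144; Waclaw 1/18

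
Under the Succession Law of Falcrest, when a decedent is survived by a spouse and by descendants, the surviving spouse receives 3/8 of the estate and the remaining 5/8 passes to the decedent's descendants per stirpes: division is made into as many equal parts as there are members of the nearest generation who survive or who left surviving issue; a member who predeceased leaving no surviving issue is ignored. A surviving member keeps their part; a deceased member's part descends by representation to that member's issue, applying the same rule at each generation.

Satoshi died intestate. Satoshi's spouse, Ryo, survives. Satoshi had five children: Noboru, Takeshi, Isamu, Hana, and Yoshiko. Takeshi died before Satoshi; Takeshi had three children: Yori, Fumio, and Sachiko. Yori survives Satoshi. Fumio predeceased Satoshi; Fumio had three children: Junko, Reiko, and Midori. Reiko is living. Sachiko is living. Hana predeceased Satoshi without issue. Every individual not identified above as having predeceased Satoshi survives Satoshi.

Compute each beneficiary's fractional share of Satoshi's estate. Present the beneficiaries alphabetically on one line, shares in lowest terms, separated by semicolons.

Isamu 5/32; Junko 5/288; Midori 5/288; Noboru 5/32; Reiko 5/288; Ryo 3/8; Sachiko 5/96; Yori 5/96; Yoshiko 5/32

Ryo, as surviving spouse, takes 3/8.
The remaining 5/8 passes to Satoshi's descendants per stirpes.
Hana left no surviving issue, so that branch lapses and is disregarded.
The 5/8 is divided into 4 equal shares of 5/32 among Noboru, Takeshi, Isamu, Yoshiko.
Noboru is living and takes 5/32.
Takeshi predeceased; the 5/32 allotted to Takeshi's branch passes to Takeshi's issue by representation.
The 5/32 is divided into 3 equal shares of 5/96 among Yori, Fumio, Sachiko.
Yori is living and takes 5/96.
Fumio predeceased; the 5/96 allotted to Fumio's branch passes to Fumio's issue by representation.
The 5/96 is divided into 3 equal shares of 5/288 among Junko, Reiko, Midori.
Junko is living and takes 5/288.
Reiko is living and takes 5/288.
Midori is living and takes 5/288.
Sachiko is living and takes 5/96.
Isamu is living and takes 5/32.
Yoshiko is living and takes 5/32.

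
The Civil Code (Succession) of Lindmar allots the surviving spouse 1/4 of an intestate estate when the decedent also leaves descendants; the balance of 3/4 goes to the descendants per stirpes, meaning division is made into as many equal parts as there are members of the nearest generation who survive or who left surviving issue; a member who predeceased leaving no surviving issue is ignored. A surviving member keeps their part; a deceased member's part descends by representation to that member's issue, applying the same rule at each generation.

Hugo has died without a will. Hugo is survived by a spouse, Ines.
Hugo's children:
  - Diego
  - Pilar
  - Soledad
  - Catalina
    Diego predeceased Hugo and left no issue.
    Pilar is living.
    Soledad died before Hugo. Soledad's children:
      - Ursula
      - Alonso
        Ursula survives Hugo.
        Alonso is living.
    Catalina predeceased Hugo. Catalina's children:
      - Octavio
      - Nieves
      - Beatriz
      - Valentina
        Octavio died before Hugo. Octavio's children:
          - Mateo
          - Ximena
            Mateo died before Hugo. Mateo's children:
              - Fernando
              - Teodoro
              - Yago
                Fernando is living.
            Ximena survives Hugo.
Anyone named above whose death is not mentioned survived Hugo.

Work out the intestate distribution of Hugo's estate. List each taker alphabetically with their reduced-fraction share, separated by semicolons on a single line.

Ines, as surviving spouse, takes 1/4.
The remaining 3/4 passes to Hugo's descendants per stirpes.
Diego left no surviving issue, so that branch lapses and is disregarded.
The 3/4 is divided into 3 equal shares of 1/4 among Pilar, Soledad, Catalina.
Pilar is living and takes 1/4.
Soledad predeceased; the 1/4 allotted to Soledad's branch passes to Soledad's issue by representation.
The 1/4 is divided into 2 equal shares of 1/8 among Ursula, Alonso.
Ursula is living and takes 1/8.
Alonso is living and takes 1/8.
Catalina predeceased; the 1/4 allotted to Catalina's branch passes to Catalina's issue by representation.
The 1/4 is divided into 4 equal shares of 1/16 among Octavio, Nieves, Beatriz, Valentina.
Octavio predeceased; the 1/16 allotted to Octavio's branch passes to Octavio's issue by representation.
The 1/16 is divided into 2 equal shares of 1/32 among Mateo, Ximena.
Mateo predeceased; the 1/32 allotted to Mateo's branch passes to Mateo's issue by representation.
The 1/32 is divided into 3 equal shares of 1/96 among Fernando, Teodoro, Yago.
Fernando is living and takes 1/96.
Teodoro is living and takes 1/96.
Yago is living and takes 1/96.
Ximena is living and takes 1/32.
Nieves is living and takes 1/16.
Beatriz is living and takes 1/16.
Valentina is living and takes 1/16.

Alonso 1/8; Beatriz 1/16; Fernando 1/96; Ines 1/4; Nieves 1/16; Pilar 1/4; Teodoro 1/96; Ursula 1/8; Valentina 1/16; Ximena 1/32; Yago 1/96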